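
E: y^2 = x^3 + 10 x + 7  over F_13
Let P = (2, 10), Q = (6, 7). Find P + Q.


P != Q, so use the chord formula.
s = (y2 - y1) / (x2 - x1) = (10) / (4) mod 13 = 9
x3 = s^2 - x1 - x2 mod 13 = 9^2 - 2 - 6 = 8
y3 = s (x1 - x3) - y1 mod 13 = 9 * (2 - 8) - 10 = 1

P + Q = (8, 1)


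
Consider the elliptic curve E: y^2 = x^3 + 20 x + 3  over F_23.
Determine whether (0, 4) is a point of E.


Check whether y^2 = x^3 + 20 x + 3 (mod 23) for (x, y) = (0, 4).
LHS: y^2 = 4^2 mod 23 = 16
RHS: x^3 + 20 x + 3 = 0^3 + 20*0 + 3 mod 23 = 3
LHS != RHS

No, not on the curve


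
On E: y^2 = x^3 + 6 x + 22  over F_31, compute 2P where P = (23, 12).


Doubling: s = (3 x1^2 + a) / (2 y1)
s = (3*23^2 + 6) / (2*12) mod 31 = 16
x3 = s^2 - 2 x1 mod 31 = 16^2 - 2*23 = 24
y3 = s (x1 - x3) - y1 mod 31 = 16 * (23 - 24) - 12 = 3

2P = (24, 3)


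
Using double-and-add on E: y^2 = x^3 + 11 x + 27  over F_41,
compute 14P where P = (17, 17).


k = 14 = 1110_2 (binary, LSB first: 0111)
Double-and-add from P = (17, 17):
  bit 0 = 0: acc unchanged = O
  bit 1 = 1: acc = O + (38, 34) = (38, 34)
  bit 2 = 1: acc = (38, 34) + (5, 17) = (7, 18)
  bit 3 = 1: acc = (7, 18) + (33, 40) = (17, 24)

14P = (17, 24)


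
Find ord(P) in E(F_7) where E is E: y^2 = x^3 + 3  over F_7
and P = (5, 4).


Compute successive multiples of P until we hit O:
  1P = (5, 4)
  2P = (1, 2)
  3P = (3, 4)
  4P = (6, 3)
  5P = (4, 2)
  6P = (2, 2)
  7P = (2, 5)
  8P = (4, 5)
  ... (continuing to 13P)
  13P = O

ord(P) = 13


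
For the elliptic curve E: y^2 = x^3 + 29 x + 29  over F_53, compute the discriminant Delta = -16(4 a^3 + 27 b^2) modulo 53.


4 a^3 + 27 b^2 = 4*29^3 + 27*29^2 = 97556 + 22707 = 120263
Delta = -16 * (120263) = -1924208
Delta mod 53 = 10

Delta = 10 (mod 53)


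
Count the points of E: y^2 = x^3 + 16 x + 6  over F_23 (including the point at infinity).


For each x in F_23, count y with y^2 = x^3 + 16 x + 6 mod 23:
  x = 0: RHS = 6, y in [11, 12]  -> 2 point(s)
  x = 1: RHS = 0, y in [0]  -> 1 point(s)
  x = 2: RHS = 0, y in [0]  -> 1 point(s)
  x = 3: RHS = 12, y in [9, 14]  -> 2 point(s)
  x = 5: RHS = 4, y in [2, 21]  -> 2 point(s)
  x = 7: RHS = 1, y in [1, 22]  -> 2 point(s)
  x = 8: RHS = 2, y in [5, 18]  -> 2 point(s)
  x = 10: RHS = 16, y in [4, 19]  -> 2 point(s)
  x = 11: RHS = 18, y in [8, 15]  -> 2 point(s)
  x = 17: RHS = 16, y in [4, 19]  -> 2 point(s)
  x = 18: RHS = 8, y in [10, 13]  -> 2 point(s)
  x = 19: RHS = 16, y in [4, 19]  -> 2 point(s)
  x = 20: RHS = 0, y in [0]  -> 1 point(s)
  x = 21: RHS = 12, y in [9, 14]  -> 2 point(s)
  x = 22: RHS = 12, y in [9, 14]  -> 2 point(s)
Affine points: 27. Add the point at infinity: total = 28.

#E(F_23) = 28


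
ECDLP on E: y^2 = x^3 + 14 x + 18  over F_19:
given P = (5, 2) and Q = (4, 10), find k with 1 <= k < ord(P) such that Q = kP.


Enumerate multiples of P until we hit Q = (4, 10):
  1P = (5, 2)
  2P = (16, 5)
  3P = (2, 4)
  4P = (4, 10)
Match found at i = 4.

k = 4


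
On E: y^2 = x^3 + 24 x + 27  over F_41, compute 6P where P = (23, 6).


k = 6 = 110_2 (binary, LSB first: 011)
Double-and-add from P = (23, 6):
  bit 0 = 0: acc unchanged = O
  bit 1 = 1: acc = O + (37, 21) = (37, 21)
  bit 2 = 1: acc = (37, 21) + (26, 33) = (29, 15)

6P = (29, 15)


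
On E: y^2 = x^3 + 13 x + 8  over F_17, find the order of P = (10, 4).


Compute successive multiples of P until we hit O:
  1P = (10, 4)
  2P = (6, 8)
  3P = (2, 5)
  4P = (9, 15)
  5P = (0, 5)
  6P = (15, 5)
  7P = (7, 0)
  8P = (15, 12)
  ... (continuing to 14P)
  14P = O

ord(P) = 14


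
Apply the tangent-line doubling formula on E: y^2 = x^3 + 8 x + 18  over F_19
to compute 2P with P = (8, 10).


Doubling: s = (3 x1^2 + a) / (2 y1)
s = (3*8^2 + 8) / (2*10) mod 19 = 10
x3 = s^2 - 2 x1 mod 19 = 10^2 - 2*8 = 8
y3 = s (x1 - x3) - y1 mod 19 = 10 * (8 - 8) - 10 = 9

2P = (8, 9)


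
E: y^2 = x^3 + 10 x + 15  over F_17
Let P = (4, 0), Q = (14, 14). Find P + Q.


P != Q, so use the chord formula.
s = (y2 - y1) / (x2 - x1) = (14) / (10) mod 17 = 15
x3 = s^2 - x1 - x2 mod 17 = 15^2 - 4 - 14 = 3
y3 = s (x1 - x3) - y1 mod 17 = 15 * (4 - 3) - 0 = 15

P + Q = (3, 15)


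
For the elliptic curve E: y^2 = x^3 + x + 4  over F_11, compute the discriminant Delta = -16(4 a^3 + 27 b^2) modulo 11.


4 a^3 + 27 b^2 = 4*1^3 + 27*4^2 = 4 + 432 = 436
Delta = -16 * (436) = -6976
Delta mod 11 = 9

Delta = 9 (mod 11)


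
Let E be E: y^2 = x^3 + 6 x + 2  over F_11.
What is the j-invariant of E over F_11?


Delta = -16(4 a^3 + 27 b^2) mod 11 = 2
-1728 * (4 a)^3 = -1728 * (4*6)^3 mod 11 = 3
j = 3 * 2^(-1) mod 11 = 7

j = 7 (mod 11)


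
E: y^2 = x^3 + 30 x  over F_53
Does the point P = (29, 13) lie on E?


Check whether y^2 = x^3 + 30 x + 0 (mod 53) for (x, y) = (29, 13).
LHS: y^2 = 13^2 mod 53 = 10
RHS: x^3 + 30 x + 0 = 29^3 + 30*29 + 0 mod 53 = 31
LHS != RHS

No, not on the curve


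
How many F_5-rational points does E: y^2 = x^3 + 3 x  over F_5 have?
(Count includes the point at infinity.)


For each x in F_5, count y with y^2 = x^3 + 3 x + 0 mod 5:
  x = 0: RHS = 0, y in [0]  -> 1 point(s)
  x = 1: RHS = 4, y in [2, 3]  -> 2 point(s)
  x = 2: RHS = 4, y in [2, 3]  -> 2 point(s)
  x = 3: RHS = 1, y in [1, 4]  -> 2 point(s)
  x = 4: RHS = 1, y in [1, 4]  -> 2 point(s)
Affine points: 9. Add the point at infinity: total = 10.

#E(F_5) = 10


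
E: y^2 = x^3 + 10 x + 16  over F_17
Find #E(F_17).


For each x in F_17, count y with y^2 = x^3 + 10 x + 16 mod 17:
  x = 0: RHS = 16, y in [4, 13]  -> 2 point(s)
  x = 4: RHS = 1, y in [1, 16]  -> 2 point(s)
  x = 5: RHS = 4, y in [2, 15]  -> 2 point(s)
  x = 7: RHS = 4, y in [2, 15]  -> 2 point(s)
  x = 8: RHS = 13, y in [8, 9]  -> 2 point(s)
  x = 9: RHS = 2, y in [6, 11]  -> 2 point(s)
Affine points: 12. Add the point at infinity: total = 13.

#E(F_17) = 13


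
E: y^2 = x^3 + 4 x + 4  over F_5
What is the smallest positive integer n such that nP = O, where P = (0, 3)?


Compute successive multiples of P until we hit O:
  1P = (0, 3)
  2P = (1, 3)
  3P = (4, 2)
  4P = (2, 0)
  5P = (4, 3)
  6P = (1, 2)
  7P = (0, 2)
  8P = O

ord(P) = 8


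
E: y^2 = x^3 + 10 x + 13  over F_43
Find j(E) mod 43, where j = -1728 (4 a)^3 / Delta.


Delta = -16(4 a^3 + 27 b^2) mod 43 = 33
-1728 * (4 a)^3 = -1728 * (4*10)^3 mod 43 = 1
j = 1 * 33^(-1) mod 43 = 30

j = 30 (mod 43)


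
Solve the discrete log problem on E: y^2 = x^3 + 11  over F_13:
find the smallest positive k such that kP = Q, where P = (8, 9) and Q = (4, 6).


Enumerate multiples of P until we hit Q = (4, 6):
  1P = (8, 9)
  2P = (1, 5)
  3P = (3, 5)
  4P = (12, 6)
  5P = (9, 8)
  6P = (10, 6)
  7P = (7, 9)
  8P = (11, 4)
  9P = (4, 6)
Match found at i = 9.

k = 9


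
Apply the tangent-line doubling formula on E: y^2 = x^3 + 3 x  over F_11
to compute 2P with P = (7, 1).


Doubling: s = (3 x1^2 + a) / (2 y1)
s = (3*7^2 + 3) / (2*1) mod 11 = 9
x3 = s^2 - 2 x1 mod 11 = 9^2 - 2*7 = 1
y3 = s (x1 - x3) - y1 mod 11 = 9 * (7 - 1) - 1 = 9

2P = (1, 9)


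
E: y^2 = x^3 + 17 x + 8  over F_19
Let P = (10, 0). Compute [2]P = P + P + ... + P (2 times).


k = 2 = 10_2 (binary, LSB first: 01)
Double-and-add from P = (10, 0):
  bit 0 = 0: acc unchanged = O
  bit 1 = 1: acc = O + O = O

2P = O


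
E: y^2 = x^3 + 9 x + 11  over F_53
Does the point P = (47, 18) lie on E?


Check whether y^2 = x^3 + 9 x + 11 (mod 53) for (x, y) = (47, 18).
LHS: y^2 = 18^2 mod 53 = 6
RHS: x^3 + 9 x + 11 = 47^3 + 9*47 + 11 mod 53 = 6
LHS = RHS

Yes, on the curve


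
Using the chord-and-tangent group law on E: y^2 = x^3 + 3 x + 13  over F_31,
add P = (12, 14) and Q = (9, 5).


P != Q, so use the chord formula.
s = (y2 - y1) / (x2 - x1) = (22) / (28) mod 31 = 3
x3 = s^2 - x1 - x2 mod 31 = 3^2 - 12 - 9 = 19
y3 = s (x1 - x3) - y1 mod 31 = 3 * (12 - 19) - 14 = 27

P + Q = (19, 27)


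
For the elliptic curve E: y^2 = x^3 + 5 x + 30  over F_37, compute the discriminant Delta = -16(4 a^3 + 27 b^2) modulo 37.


4 a^3 + 27 b^2 = 4*5^3 + 27*30^2 = 500 + 24300 = 24800
Delta = -16 * (24800) = -396800
Delta mod 37 = 25

Delta = 25 (mod 37)


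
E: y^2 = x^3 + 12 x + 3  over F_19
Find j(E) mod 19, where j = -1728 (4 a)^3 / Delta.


Delta = -16(4 a^3 + 27 b^2) mod 19 = 14
-1728 * (4 a)^3 = -1728 * (4*12)^3 mod 19 = 12
j = 12 * 14^(-1) mod 19 = 9

j = 9 (mod 19)


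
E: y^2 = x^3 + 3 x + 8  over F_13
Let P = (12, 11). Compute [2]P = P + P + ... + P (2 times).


k = 2 = 10_2 (binary, LSB first: 01)
Double-and-add from P = (12, 11):
  bit 0 = 0: acc unchanged = O
  bit 1 = 1: acc = O + (1, 5) = (1, 5)

2P = (1, 5)


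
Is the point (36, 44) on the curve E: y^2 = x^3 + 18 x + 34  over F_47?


Check whether y^2 = x^3 + 18 x + 34 (mod 47) for (x, y) = (36, 44).
LHS: y^2 = 44^2 mod 47 = 9
RHS: x^3 + 18 x + 34 = 36^3 + 18*36 + 34 mod 47 = 9
LHS = RHS

Yes, on the curve


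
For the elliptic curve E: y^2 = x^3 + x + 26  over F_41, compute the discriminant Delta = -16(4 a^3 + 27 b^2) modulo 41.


4 a^3 + 27 b^2 = 4*1^3 + 27*26^2 = 4 + 18252 = 18256
Delta = -16 * (18256) = -292096
Delta mod 41 = 29

Delta = 29 (mod 41)


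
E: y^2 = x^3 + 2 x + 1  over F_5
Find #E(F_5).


For each x in F_5, count y with y^2 = x^3 + 2 x + 1 mod 5:
  x = 0: RHS = 1, y in [1, 4]  -> 2 point(s)
  x = 1: RHS = 4, y in [2, 3]  -> 2 point(s)
  x = 3: RHS = 4, y in [2, 3]  -> 2 point(s)
Affine points: 6. Add the point at infinity: total = 7.

#E(F_5) = 7


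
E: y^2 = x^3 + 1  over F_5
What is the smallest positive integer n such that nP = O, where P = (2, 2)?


Compute successive multiples of P until we hit O:
  1P = (2, 2)
  2P = (0, 4)
  3P = (4, 0)
  4P = (0, 1)
  5P = (2, 3)
  6P = O

ord(P) = 6


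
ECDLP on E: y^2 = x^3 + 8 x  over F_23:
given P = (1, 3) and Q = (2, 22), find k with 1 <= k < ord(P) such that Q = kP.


Enumerate multiples of P until we hit Q = (2, 22):
  1P = (1, 3)
  2P = (2, 22)
Match found at i = 2.

k = 2


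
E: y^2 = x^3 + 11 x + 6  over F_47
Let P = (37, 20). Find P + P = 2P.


Doubling: s = (3 x1^2 + a) / (2 y1)
s = (3*37^2 + 11) / (2*20) mod 47 = 16
x3 = s^2 - 2 x1 mod 47 = 16^2 - 2*37 = 41
y3 = s (x1 - x3) - y1 mod 47 = 16 * (37 - 41) - 20 = 10

2P = (41, 10)


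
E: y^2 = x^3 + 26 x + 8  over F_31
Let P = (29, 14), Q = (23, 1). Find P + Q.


P != Q, so use the chord formula.
s = (y2 - y1) / (x2 - x1) = (18) / (25) mod 31 = 28
x3 = s^2 - x1 - x2 mod 31 = 28^2 - 29 - 23 = 19
y3 = s (x1 - x3) - y1 mod 31 = 28 * (29 - 19) - 14 = 18

P + Q = (19, 18)


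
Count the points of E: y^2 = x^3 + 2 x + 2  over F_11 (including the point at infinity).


For each x in F_11, count y with y^2 = x^3 + 2 x + 2 mod 11:
  x = 1: RHS = 5, y in [4, 7]  -> 2 point(s)
  x = 2: RHS = 3, y in [5, 6]  -> 2 point(s)
  x = 5: RHS = 5, y in [4, 7]  -> 2 point(s)
  x = 9: RHS = 1, y in [1, 10]  -> 2 point(s)
Affine points: 8. Add the point at infinity: total = 9.

#E(F_11) = 9


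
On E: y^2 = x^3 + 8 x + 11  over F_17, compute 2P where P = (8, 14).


k = 2 = 10_2 (binary, LSB first: 01)
Double-and-add from P = (8, 14):
  bit 0 = 0: acc unchanged = O
  bit 1 = 1: acc = O + (9, 8) = (9, 8)

2P = (9, 8)


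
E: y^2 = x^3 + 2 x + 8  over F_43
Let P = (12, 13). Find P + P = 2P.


Doubling: s = (3 x1^2 + a) / (2 y1)
s = (3*12^2 + 2) / (2*13) mod 43 = 20
x3 = s^2 - 2 x1 mod 43 = 20^2 - 2*12 = 32
y3 = s (x1 - x3) - y1 mod 43 = 20 * (12 - 32) - 13 = 17

2P = (32, 17)


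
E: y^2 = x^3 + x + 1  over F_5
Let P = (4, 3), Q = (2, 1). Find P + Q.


P != Q, so use the chord formula.
s = (y2 - y1) / (x2 - x1) = (3) / (3) mod 5 = 1
x3 = s^2 - x1 - x2 mod 5 = 1^2 - 4 - 2 = 0
y3 = s (x1 - x3) - y1 mod 5 = 1 * (4 - 0) - 3 = 1

P + Q = (0, 1)


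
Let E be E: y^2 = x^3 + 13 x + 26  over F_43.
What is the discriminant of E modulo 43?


4 a^3 + 27 b^2 = 4*13^3 + 27*26^2 = 8788 + 18252 = 27040
Delta = -16 * (27040) = -432640
Delta mod 43 = 26

Delta = 26 (mod 43)


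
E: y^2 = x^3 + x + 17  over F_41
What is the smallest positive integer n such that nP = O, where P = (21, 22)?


Compute successive multiples of P until we hit O:
  1P = (21, 22)
  2P = (15, 2)
  3P = (7, 11)
  4P = (36, 16)
  5P = (35, 0)
  6P = (36, 25)
  7P = (7, 30)
  8P = (15, 39)
  ... (continuing to 10P)
  10P = O

ord(P) = 10


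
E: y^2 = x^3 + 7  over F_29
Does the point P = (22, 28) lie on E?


Check whether y^2 = x^3 + 0 x + 7 (mod 29) for (x, y) = (22, 28).
LHS: y^2 = 28^2 mod 29 = 1
RHS: x^3 + 0 x + 7 = 22^3 + 0*22 + 7 mod 29 = 12
LHS != RHS

No, not on the curve


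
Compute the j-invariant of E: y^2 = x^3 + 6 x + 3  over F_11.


Delta = -16(4 a^3 + 27 b^2) mod 11 = 9
-1728 * (4 a)^3 = -1728 * (4*6)^3 mod 11 = 3
j = 3 * 9^(-1) mod 11 = 4

j = 4 (mod 11)


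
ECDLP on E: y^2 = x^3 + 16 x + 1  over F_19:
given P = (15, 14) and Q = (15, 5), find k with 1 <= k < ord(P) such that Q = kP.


Enumerate multiples of P until we hit Q = (15, 5):
  1P = (15, 14)
  2P = (14, 10)
  3P = (6, 3)
  4P = (7, 0)
  5P = (6, 16)
  6P = (14, 9)
  7P = (15, 5)
Match found at i = 7.

k = 7


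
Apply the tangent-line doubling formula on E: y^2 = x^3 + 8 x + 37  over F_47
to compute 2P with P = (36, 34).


Doubling: s = (3 x1^2 + a) / (2 y1)
s = (3*36^2 + 8) / (2*34) mod 47 = 2
x3 = s^2 - 2 x1 mod 47 = 2^2 - 2*36 = 26
y3 = s (x1 - x3) - y1 mod 47 = 2 * (36 - 26) - 34 = 33

2P = (26, 33)


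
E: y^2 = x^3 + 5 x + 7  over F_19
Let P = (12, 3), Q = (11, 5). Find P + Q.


P != Q, so use the chord formula.
s = (y2 - y1) / (x2 - x1) = (2) / (18) mod 19 = 17
x3 = s^2 - x1 - x2 mod 19 = 17^2 - 12 - 11 = 0
y3 = s (x1 - x3) - y1 mod 19 = 17 * (12 - 0) - 3 = 11

P + Q = (0, 11)


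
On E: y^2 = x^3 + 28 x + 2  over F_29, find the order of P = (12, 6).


Compute successive multiples of P until we hit O:
  1P = (12, 6)
  2P = (18, 25)
  3P = (5, 21)
  4P = (16, 15)
  5P = (26, 6)
  6P = (20, 23)
  7P = (21, 22)
  8P = (21, 7)
  ... (continuing to 15P)
  15P = O

ord(P) = 15


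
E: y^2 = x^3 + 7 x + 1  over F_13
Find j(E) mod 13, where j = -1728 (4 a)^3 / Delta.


Delta = -16(4 a^3 + 27 b^2) mod 13 = 2
-1728 * (4 a)^3 = -1728 * (4*7)^3 mod 13 = 8
j = 8 * 2^(-1) mod 13 = 4

j = 4 (mod 13)


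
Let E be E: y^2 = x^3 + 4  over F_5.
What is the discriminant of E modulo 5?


4 a^3 + 27 b^2 = 4*0^3 + 27*4^2 = 0 + 432 = 432
Delta = -16 * (432) = -6912
Delta mod 5 = 3

Delta = 3 (mod 5)


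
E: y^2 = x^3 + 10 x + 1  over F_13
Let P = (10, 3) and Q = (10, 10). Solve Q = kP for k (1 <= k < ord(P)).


Enumerate multiples of P until we hit Q = (10, 10):
  1P = (10, 3)
  2P = (9, 1)
  3P = (11, 8)
  4P = (4, 1)
  5P = (2, 4)
  6P = (0, 12)
  7P = (12, 4)
  8P = (1, 8)
  9P = (6, 2)
  10P = (6, 11)
  11P = (1, 5)
  12P = (12, 9)
  13P = (0, 1)
  14P = (2, 9)
  15P = (4, 12)
  16P = (11, 5)
  17P = (9, 12)
  18P = (10, 10)
Match found at i = 18.

k = 18


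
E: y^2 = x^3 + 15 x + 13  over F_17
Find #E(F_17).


For each x in F_17, count y with y^2 = x^3 + 15 x + 13 mod 17:
  x = 0: RHS = 13, y in [8, 9]  -> 2 point(s)
  x = 2: RHS = 0, y in [0]  -> 1 point(s)
  x = 3: RHS = 0, y in [0]  -> 1 point(s)
  x = 4: RHS = 1, y in [1, 16]  -> 2 point(s)
  x = 5: RHS = 9, y in [3, 14]  -> 2 point(s)
  x = 6: RHS = 13, y in [8, 9]  -> 2 point(s)
  x = 7: RHS = 2, y in [6, 11]  -> 2 point(s)
  x = 8: RHS = 16, y in [4, 13]  -> 2 point(s)
  x = 11: RHS = 13, y in [8, 9]  -> 2 point(s)
  x = 12: RHS = 0, y in [0]  -> 1 point(s)
  x = 13: RHS = 8, y in [5, 12]  -> 2 point(s)
  x = 14: RHS = 9, y in [3, 14]  -> 2 point(s)
  x = 15: RHS = 9, y in [3, 14]  -> 2 point(s)
Affine points: 23. Add the point at infinity: total = 24.

#E(F_17) = 24


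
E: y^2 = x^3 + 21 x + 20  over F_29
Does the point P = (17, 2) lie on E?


Check whether y^2 = x^3 + 21 x + 20 (mod 29) for (x, y) = (17, 2).
LHS: y^2 = 2^2 mod 29 = 4
RHS: x^3 + 21 x + 20 = 17^3 + 21*17 + 20 mod 29 = 12
LHS != RHS

No, not on the curve


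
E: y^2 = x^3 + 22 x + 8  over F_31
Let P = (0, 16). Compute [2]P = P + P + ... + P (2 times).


k = 2 = 10_2 (binary, LSB first: 01)
Double-and-add from P = (0, 16):
  bit 0 = 0: acc unchanged = O
  bit 1 = 1: acc = O + (19, 0) = (19, 0)

2P = (19, 0)


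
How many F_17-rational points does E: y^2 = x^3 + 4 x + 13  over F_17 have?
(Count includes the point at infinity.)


For each x in F_17, count y with y^2 = x^3 + 4 x + 13 mod 17:
  x = 0: RHS = 13, y in [8, 9]  -> 2 point(s)
  x = 1: RHS = 1, y in [1, 16]  -> 2 point(s)
  x = 3: RHS = 1, y in [1, 16]  -> 2 point(s)
  x = 4: RHS = 8, y in [5, 12]  -> 2 point(s)
  x = 6: RHS = 15, y in [7, 10]  -> 2 point(s)
  x = 8: RHS = 13, y in [8, 9]  -> 2 point(s)
  x = 9: RHS = 13, y in [8, 9]  -> 2 point(s)
  x = 10: RHS = 16, y in [4, 13]  -> 2 point(s)
  x = 12: RHS = 4, y in [2, 15]  -> 2 point(s)
  x = 13: RHS = 1, y in [1, 16]  -> 2 point(s)
  x = 14: RHS = 8, y in [5, 12]  -> 2 point(s)
  x = 16: RHS = 8, y in [5, 12]  -> 2 point(s)
Affine points: 24. Add the point at infinity: total = 25.

#E(F_17) = 25


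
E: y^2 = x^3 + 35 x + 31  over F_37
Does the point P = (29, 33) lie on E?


Check whether y^2 = x^3 + 35 x + 31 (mod 37) for (x, y) = (29, 33).
LHS: y^2 = 33^2 mod 37 = 16
RHS: x^3 + 35 x + 31 = 29^3 + 35*29 + 31 mod 37 = 16
LHS = RHS

Yes, on the curve


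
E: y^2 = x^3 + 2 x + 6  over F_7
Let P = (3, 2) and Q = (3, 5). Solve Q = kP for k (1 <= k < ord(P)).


Enumerate multiples of P until we hit Q = (3, 5):
  1P = (3, 2)
  2P = (5, 1)
  3P = (1, 4)
  4P = (4, 6)
  5P = (2, 2)
  6P = (2, 5)
  7P = (4, 1)
  8P = (1, 3)
  9P = (5, 6)
  10P = (3, 5)
Match found at i = 10.

k = 10


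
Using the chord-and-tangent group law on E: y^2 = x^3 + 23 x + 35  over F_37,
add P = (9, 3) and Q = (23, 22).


P != Q, so use the chord formula.
s = (y2 - y1) / (x2 - x1) = (19) / (14) mod 37 = 4
x3 = s^2 - x1 - x2 mod 37 = 4^2 - 9 - 23 = 21
y3 = s (x1 - x3) - y1 mod 37 = 4 * (9 - 21) - 3 = 23

P + Q = (21, 23)


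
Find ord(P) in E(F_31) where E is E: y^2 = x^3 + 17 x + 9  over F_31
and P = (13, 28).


Compute successive multiples of P until we hit O:
  1P = (13, 28)
  2P = (13, 3)
  3P = O

ord(P) = 3


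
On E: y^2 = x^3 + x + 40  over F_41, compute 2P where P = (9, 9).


Doubling: s = (3 x1^2 + a) / (2 y1)
s = (3*9^2 + 1) / (2*9) mod 41 = 9
x3 = s^2 - 2 x1 mod 41 = 9^2 - 2*9 = 22
y3 = s (x1 - x3) - y1 mod 41 = 9 * (9 - 22) - 9 = 38

2P = (22, 38)


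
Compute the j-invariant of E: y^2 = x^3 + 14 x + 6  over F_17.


Delta = -16(4 a^3 + 27 b^2) mod 17 = 14
-1728 * (4 a)^3 = -1728 * (4*14)^3 mod 17 = 2
j = 2 * 14^(-1) mod 17 = 5

j = 5 (mod 17)


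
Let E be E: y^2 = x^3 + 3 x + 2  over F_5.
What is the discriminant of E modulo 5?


4 a^3 + 27 b^2 = 4*3^3 + 27*2^2 = 108 + 108 = 216
Delta = -16 * (216) = -3456
Delta mod 5 = 4

Delta = 4 (mod 5)


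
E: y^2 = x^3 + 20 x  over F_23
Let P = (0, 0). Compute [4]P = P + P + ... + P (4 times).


k = 4 = 100_2 (binary, LSB first: 001)
Double-and-add from P = (0, 0):
  bit 0 = 0: acc unchanged = O
  bit 1 = 0: acc unchanged = O
  bit 2 = 1: acc = O + O = O

4P = O


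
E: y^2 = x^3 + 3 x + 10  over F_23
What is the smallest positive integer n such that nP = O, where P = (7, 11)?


Compute successive multiples of P until we hit O:
  1P = (7, 11)
  2P = (15, 16)
  3P = (19, 16)
  4P = (5, 9)
  5P = (12, 7)
  6P = (12, 16)
  7P = (5, 14)
  8P = (19, 7)
  ... (continuing to 11P)
  11P = O

ord(P) = 11


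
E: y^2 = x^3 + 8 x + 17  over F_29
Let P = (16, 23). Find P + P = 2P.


Doubling: s = (3 x1^2 + a) / (2 y1)
s = (3*16^2 + 8) / (2*23) mod 29 = 3
x3 = s^2 - 2 x1 mod 29 = 3^2 - 2*16 = 6
y3 = s (x1 - x3) - y1 mod 29 = 3 * (16 - 6) - 23 = 7

2P = (6, 7)


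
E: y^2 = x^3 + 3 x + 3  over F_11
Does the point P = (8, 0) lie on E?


Check whether y^2 = x^3 + 3 x + 3 (mod 11) for (x, y) = (8, 0).
LHS: y^2 = 0^2 mod 11 = 0
RHS: x^3 + 3 x + 3 = 8^3 + 3*8 + 3 mod 11 = 0
LHS = RHS

Yes, on the curve


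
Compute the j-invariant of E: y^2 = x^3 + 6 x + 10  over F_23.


Delta = -16(4 a^3 + 27 b^2) mod 23 = 16
-1728 * (4 a)^3 = -1728 * (4*6)^3 mod 23 = 20
j = 20 * 16^(-1) mod 23 = 7

j = 7 (mod 23)


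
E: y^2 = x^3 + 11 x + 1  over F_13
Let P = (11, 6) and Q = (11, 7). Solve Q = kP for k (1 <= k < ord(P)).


Enumerate multiples of P until we hit Q = (11, 7):
  1P = (11, 6)
  2P = (0, 1)
  3P = (5, 5)
  4P = (1, 0)
  5P = (5, 8)
  6P = (0, 12)
  7P = (11, 7)
Match found at i = 7.

k = 7


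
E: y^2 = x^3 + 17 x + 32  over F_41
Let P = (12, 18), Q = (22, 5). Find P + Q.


P != Q, so use the chord formula.
s = (y2 - y1) / (x2 - x1) = (28) / (10) mod 41 = 11
x3 = s^2 - x1 - x2 mod 41 = 11^2 - 12 - 22 = 5
y3 = s (x1 - x3) - y1 mod 41 = 11 * (12 - 5) - 18 = 18

P + Q = (5, 18)


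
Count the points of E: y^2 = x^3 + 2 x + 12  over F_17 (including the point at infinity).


For each x in F_17, count y with y^2 = x^3 + 2 x + 12 mod 17:
  x = 1: RHS = 15, y in [7, 10]  -> 2 point(s)
  x = 4: RHS = 16, y in [4, 13]  -> 2 point(s)
  x = 6: RHS = 2, y in [6, 11]  -> 2 point(s)
  x = 8: RHS = 13, y in [8, 9]  -> 2 point(s)
  x = 12: RHS = 13, y in [8, 9]  -> 2 point(s)
  x = 13: RHS = 8, y in [5, 12]  -> 2 point(s)
  x = 14: RHS = 13, y in [8, 9]  -> 2 point(s)
  x = 15: RHS = 0, y in [0]  -> 1 point(s)
  x = 16: RHS = 9, y in [3, 14]  -> 2 point(s)
Affine points: 17. Add the point at infinity: total = 18.

#E(F_17) = 18


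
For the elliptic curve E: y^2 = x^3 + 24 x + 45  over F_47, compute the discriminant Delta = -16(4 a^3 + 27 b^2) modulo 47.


4 a^3 + 27 b^2 = 4*24^3 + 27*45^2 = 55296 + 54675 = 109971
Delta = -16 * (109971) = -1759536
Delta mod 47 = 3

Delta = 3 (mod 47)


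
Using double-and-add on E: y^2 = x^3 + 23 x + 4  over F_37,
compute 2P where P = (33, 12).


k = 2 = 10_2 (binary, LSB first: 01)
Double-and-add from P = (33, 12):
  bit 0 = 0: acc unchanged = O
  bit 1 = 1: acc = O + (19, 14) = (19, 14)

2P = (19, 14)


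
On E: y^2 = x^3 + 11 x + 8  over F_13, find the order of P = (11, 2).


Compute successive multiples of P until we hit O:
  1P = (11, 2)
  2P = (7, 8)
  3P = (7, 5)
  4P = (11, 11)
  5P = O

ord(P) = 5


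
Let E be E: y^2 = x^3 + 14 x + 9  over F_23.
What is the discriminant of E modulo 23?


4 a^3 + 27 b^2 = 4*14^3 + 27*9^2 = 10976 + 2187 = 13163
Delta = -16 * (13163) = -210608
Delta mod 23 = 3

Delta = 3 (mod 23)


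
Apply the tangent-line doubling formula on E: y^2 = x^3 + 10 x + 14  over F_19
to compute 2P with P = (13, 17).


Doubling: s = (3 x1^2 + a) / (2 y1)
s = (3*13^2 + 10) / (2*17) mod 19 = 18
x3 = s^2 - 2 x1 mod 19 = 18^2 - 2*13 = 13
y3 = s (x1 - x3) - y1 mod 19 = 18 * (13 - 13) - 17 = 2

2P = (13, 2)


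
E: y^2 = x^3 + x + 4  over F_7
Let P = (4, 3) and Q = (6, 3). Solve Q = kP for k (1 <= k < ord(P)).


Enumerate multiples of P until we hit Q = (6, 3):
  1P = (4, 3)
  2P = (6, 4)
  3P = (6, 3)
Match found at i = 3.

k = 3


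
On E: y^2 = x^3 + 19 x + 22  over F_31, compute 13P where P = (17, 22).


k = 13 = 1101_2 (binary, LSB first: 1011)
Double-and-add from P = (17, 22):
  bit 0 = 1: acc = O + (17, 22) = (17, 22)
  bit 1 = 0: acc unchanged = (17, 22)
  bit 2 = 1: acc = (17, 22) + (4, 10) = (7, 23)
  bit 3 = 1: acc = (7, 23) + (25, 8) = (4, 21)

13P = (4, 21)


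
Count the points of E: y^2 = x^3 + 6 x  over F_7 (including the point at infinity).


For each x in F_7, count y with y^2 = x^3 + 6 x + 0 mod 7:
  x = 0: RHS = 0, y in [0]  -> 1 point(s)
  x = 1: RHS = 0, y in [0]  -> 1 point(s)
  x = 4: RHS = 4, y in [2, 5]  -> 2 point(s)
  x = 5: RHS = 1, y in [1, 6]  -> 2 point(s)
  x = 6: RHS = 0, y in [0]  -> 1 point(s)
Affine points: 7. Add the point at infinity: total = 8.

#E(F_7) = 8


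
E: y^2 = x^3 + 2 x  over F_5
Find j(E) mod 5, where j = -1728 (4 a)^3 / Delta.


Delta = -16(4 a^3 + 27 b^2) mod 5 = 3
-1728 * (4 a)^3 = -1728 * (4*2)^3 mod 5 = 4
j = 4 * 3^(-1) mod 5 = 3

j = 3 (mod 5)


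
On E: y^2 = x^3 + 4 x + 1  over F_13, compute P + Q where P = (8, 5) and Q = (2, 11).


P != Q, so use the chord formula.
s = (y2 - y1) / (x2 - x1) = (6) / (7) mod 13 = 12
x3 = s^2 - x1 - x2 mod 13 = 12^2 - 8 - 2 = 4
y3 = s (x1 - x3) - y1 mod 13 = 12 * (8 - 4) - 5 = 4

P + Q = (4, 4)


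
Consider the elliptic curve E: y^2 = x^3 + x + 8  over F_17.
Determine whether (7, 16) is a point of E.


Check whether y^2 = x^3 + 1 x + 8 (mod 17) for (x, y) = (7, 16).
LHS: y^2 = 16^2 mod 17 = 1
RHS: x^3 + 1 x + 8 = 7^3 + 1*7 + 8 mod 17 = 1
LHS = RHS

Yes, on the curve


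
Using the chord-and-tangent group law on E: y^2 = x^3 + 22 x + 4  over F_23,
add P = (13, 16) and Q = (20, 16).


P != Q, so use the chord formula.
s = (y2 - y1) / (x2 - x1) = (0) / (7) mod 23 = 0
x3 = s^2 - x1 - x2 mod 23 = 0^2 - 13 - 20 = 13
y3 = s (x1 - x3) - y1 mod 23 = 0 * (13 - 13) - 16 = 7

P + Q = (13, 7)


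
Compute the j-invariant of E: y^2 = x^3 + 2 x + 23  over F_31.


Delta = -16(4 a^3 + 27 b^2) mod 31 = 19
-1728 * (4 a)^3 = -1728 * (4*2)^3 mod 31 = 4
j = 4 * 19^(-1) mod 31 = 10

j = 10 (mod 31)


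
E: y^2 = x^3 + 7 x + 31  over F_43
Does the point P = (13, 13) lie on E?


Check whether y^2 = x^3 + 7 x + 31 (mod 43) for (x, y) = (13, 13).
LHS: y^2 = 13^2 mod 43 = 40
RHS: x^3 + 7 x + 31 = 13^3 + 7*13 + 31 mod 43 = 40
LHS = RHS

Yes, on the curve


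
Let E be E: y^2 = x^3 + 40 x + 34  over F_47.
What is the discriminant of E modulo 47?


4 a^3 + 27 b^2 = 4*40^3 + 27*34^2 = 256000 + 31212 = 287212
Delta = -16 * (287212) = -4595392
Delta mod 47 = 33

Delta = 33 (mod 47)


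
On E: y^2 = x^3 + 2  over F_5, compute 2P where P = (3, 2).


Doubling: s = (3 x1^2 + a) / (2 y1)
s = (3*3^2 + 0) / (2*2) mod 5 = 3
x3 = s^2 - 2 x1 mod 5 = 3^2 - 2*3 = 3
y3 = s (x1 - x3) - y1 mod 5 = 3 * (3 - 3) - 2 = 3

2P = (3, 3)


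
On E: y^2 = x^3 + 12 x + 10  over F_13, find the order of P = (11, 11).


Compute successive multiples of P until we hit O:
  1P = (11, 11)
  2P = (1, 7)
  3P = (10, 5)
  4P = (2, 4)
  5P = (12, 7)
  6P = (6, 8)
  7P = (0, 6)
  8P = (5, 0)
  ... (continuing to 16P)
  16P = O

ord(P) = 16


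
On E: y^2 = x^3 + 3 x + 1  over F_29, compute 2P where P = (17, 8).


k = 2 = 10_2 (binary, LSB first: 01)
Double-and-add from P = (17, 8):
  bit 0 = 0: acc unchanged = O
  bit 1 = 1: acc = O + (24, 21) = (24, 21)

2P = (24, 21)


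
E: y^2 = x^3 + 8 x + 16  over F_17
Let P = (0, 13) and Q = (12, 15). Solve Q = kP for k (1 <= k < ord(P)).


Enumerate multiples of P until we hit Q = (12, 15):
  1P = (0, 13)
  2P = (1, 5)
  3P = (12, 15)
Match found at i = 3.

k = 3


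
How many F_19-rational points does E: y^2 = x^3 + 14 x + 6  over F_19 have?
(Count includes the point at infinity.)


For each x in F_19, count y with y^2 = x^3 + 14 x + 6 mod 19:
  x = 0: RHS = 6, y in [5, 14]  -> 2 point(s)
  x = 2: RHS = 4, y in [2, 17]  -> 2 point(s)
  x = 5: RHS = 11, y in [7, 12]  -> 2 point(s)
  x = 9: RHS = 6, y in [5, 14]  -> 2 point(s)
  x = 10: RHS = 6, y in [5, 14]  -> 2 point(s)
  x = 11: RHS = 9, y in [3, 16]  -> 2 point(s)
  x = 14: RHS = 1, y in [1, 18]  -> 2 point(s)
  x = 15: RHS = 0, y in [0]  -> 1 point(s)
Affine points: 15. Add the point at infinity: total = 16.

#E(F_19) = 16


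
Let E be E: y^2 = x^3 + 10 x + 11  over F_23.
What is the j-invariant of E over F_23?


Delta = -16(4 a^3 + 27 b^2) mod 23 = 16
-1728 * (4 a)^3 = -1728 * (4*10)^3 mod 23 = 4
j = 4 * 16^(-1) mod 23 = 6

j = 6 (mod 23)


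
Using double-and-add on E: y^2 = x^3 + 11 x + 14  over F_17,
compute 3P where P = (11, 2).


k = 3 = 11_2 (binary, LSB first: 11)
Double-and-add from P = (11, 2):
  bit 0 = 1: acc = O + (11, 2) = (11, 2)
  bit 1 = 1: acc = (11, 2) + (12, 15) = (10, 11)

3P = (10, 11)


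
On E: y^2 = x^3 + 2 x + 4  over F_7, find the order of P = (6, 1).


Compute successive multiples of P until we hit O:
  1P = (6, 1)
  2P = (3, 3)
  3P = (0, 2)
  4P = (2, 3)
  5P = (1, 0)
  6P = (2, 4)
  7P = (0, 5)
  8P = (3, 4)
  ... (continuing to 10P)
  10P = O

ord(P) = 10


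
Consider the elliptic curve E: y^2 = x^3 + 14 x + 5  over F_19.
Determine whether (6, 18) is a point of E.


Check whether y^2 = x^3 + 14 x + 5 (mod 19) for (x, y) = (6, 18).
LHS: y^2 = 18^2 mod 19 = 1
RHS: x^3 + 14 x + 5 = 6^3 + 14*6 + 5 mod 19 = 1
LHS = RHS

Yes, on the curve


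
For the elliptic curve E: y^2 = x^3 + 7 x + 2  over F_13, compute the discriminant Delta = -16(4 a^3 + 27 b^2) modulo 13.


4 a^3 + 27 b^2 = 4*7^3 + 27*2^2 = 1372 + 108 = 1480
Delta = -16 * (1480) = -23680
Delta mod 13 = 6

Delta = 6 (mod 13)


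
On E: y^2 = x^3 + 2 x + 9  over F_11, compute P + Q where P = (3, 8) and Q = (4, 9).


P != Q, so use the chord formula.
s = (y2 - y1) / (x2 - x1) = (1) / (1) mod 11 = 1
x3 = s^2 - x1 - x2 mod 11 = 1^2 - 3 - 4 = 5
y3 = s (x1 - x3) - y1 mod 11 = 1 * (3 - 5) - 8 = 1

P + Q = (5, 1)


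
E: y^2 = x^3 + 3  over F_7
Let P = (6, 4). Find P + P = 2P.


Doubling: s = (3 x1^2 + a) / (2 y1)
s = (3*6^2 + 0) / (2*4) mod 7 = 3
x3 = s^2 - 2 x1 mod 7 = 3^2 - 2*6 = 4
y3 = s (x1 - x3) - y1 mod 7 = 3 * (6 - 4) - 4 = 2

2P = (4, 2)


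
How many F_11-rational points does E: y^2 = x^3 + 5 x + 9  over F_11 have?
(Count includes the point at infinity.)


For each x in F_11, count y with y^2 = x^3 + 5 x + 9 mod 11:
  x = 0: RHS = 9, y in [3, 8]  -> 2 point(s)
  x = 1: RHS = 4, y in [2, 9]  -> 2 point(s)
  x = 2: RHS = 5, y in [4, 7]  -> 2 point(s)
  x = 4: RHS = 5, y in [4, 7]  -> 2 point(s)
  x = 5: RHS = 5, y in [4, 7]  -> 2 point(s)
  x = 8: RHS = 0, y in [0]  -> 1 point(s)
  x = 10: RHS = 3, y in [5, 6]  -> 2 point(s)
Affine points: 13. Add the point at infinity: total = 14.

#E(F_11) = 14


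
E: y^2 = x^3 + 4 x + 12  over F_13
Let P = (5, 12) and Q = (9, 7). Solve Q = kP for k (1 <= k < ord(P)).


Enumerate multiples of P until we hit Q = (9, 7):
  1P = (5, 12)
  2P = (0, 5)
  3P = (11, 3)
  4P = (9, 7)
Match found at i = 4.

k = 4


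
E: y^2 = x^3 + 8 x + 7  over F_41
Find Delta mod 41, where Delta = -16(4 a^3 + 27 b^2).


4 a^3 + 27 b^2 = 4*8^3 + 27*7^2 = 2048 + 1323 = 3371
Delta = -16 * (3371) = -53936
Delta mod 41 = 20

Delta = 20 (mod 41)


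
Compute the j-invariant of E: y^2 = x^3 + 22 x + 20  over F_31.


Delta = -16(4 a^3 + 27 b^2) mod 31 = 26
-1728 * (4 a)^3 = -1728 * (4*22)^3 mod 31 = 23
j = 23 * 26^(-1) mod 31 = 14

j = 14 (mod 31)


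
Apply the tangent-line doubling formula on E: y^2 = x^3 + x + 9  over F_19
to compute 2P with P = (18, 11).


Doubling: s = (3 x1^2 + a) / (2 y1)
s = (3*18^2 + 1) / (2*11) mod 19 = 14
x3 = s^2 - 2 x1 mod 19 = 14^2 - 2*18 = 8
y3 = s (x1 - x3) - y1 mod 19 = 14 * (18 - 8) - 11 = 15

2P = (8, 15)


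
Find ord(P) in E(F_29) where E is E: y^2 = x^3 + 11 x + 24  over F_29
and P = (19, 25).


Compute successive multiples of P until we hit O:
  1P = (19, 25)
  2P = (21, 2)
  3P = (27, 9)
  4P = (16, 27)
  5P = (17, 22)
  6P = (17, 7)
  7P = (16, 2)
  8P = (27, 20)
  ... (continuing to 11P)
  11P = O

ord(P) = 11


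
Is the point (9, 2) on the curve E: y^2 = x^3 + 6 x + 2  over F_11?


Check whether y^2 = x^3 + 6 x + 2 (mod 11) for (x, y) = (9, 2).
LHS: y^2 = 2^2 mod 11 = 4
RHS: x^3 + 6 x + 2 = 9^3 + 6*9 + 2 mod 11 = 4
LHS = RHS

Yes, on the curve


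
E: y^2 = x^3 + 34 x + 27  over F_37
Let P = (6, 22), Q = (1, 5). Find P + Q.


P != Q, so use the chord formula.
s = (y2 - y1) / (x2 - x1) = (20) / (32) mod 37 = 33
x3 = s^2 - x1 - x2 mod 37 = 33^2 - 6 - 1 = 9
y3 = s (x1 - x3) - y1 mod 37 = 33 * (6 - 9) - 22 = 27

P + Q = (9, 27)


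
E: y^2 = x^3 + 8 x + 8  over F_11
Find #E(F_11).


For each x in F_11, count y with y^2 = x^3 + 8 x + 8 mod 11:
  x = 3: RHS = 4, y in [2, 9]  -> 2 point(s)
  x = 4: RHS = 5, y in [4, 7]  -> 2 point(s)
  x = 7: RHS = 0, y in [0]  -> 1 point(s)
  x = 8: RHS = 1, y in [1, 10]  -> 2 point(s)
Affine points: 7. Add the point at infinity: total = 8.

#E(F_11) = 8


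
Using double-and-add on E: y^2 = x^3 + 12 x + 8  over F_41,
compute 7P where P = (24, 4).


k = 7 = 111_2 (binary, LSB first: 111)
Double-and-add from P = (24, 4):
  bit 0 = 1: acc = O + (24, 4) = (24, 4)
  bit 1 = 1: acc = (24, 4) + (16, 14) = (0, 7)
  bit 2 = 1: acc = (0, 7) + (1, 29) = (32, 27)

7P = (32, 27)


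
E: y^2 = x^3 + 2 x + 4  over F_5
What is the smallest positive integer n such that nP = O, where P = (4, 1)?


Compute successive multiples of P until we hit O:
  1P = (4, 1)
  2P = (2, 4)
  3P = (0, 3)
  4P = (0, 2)
  5P = (2, 1)
  6P = (4, 4)
  7P = O

ord(P) = 7


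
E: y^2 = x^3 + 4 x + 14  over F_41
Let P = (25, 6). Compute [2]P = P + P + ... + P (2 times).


k = 2 = 10_2 (binary, LSB first: 01)
Double-and-add from P = (25, 6):
  bit 0 = 0: acc unchanged = O
  bit 1 = 1: acc = O + (7, 4) = (7, 4)

2P = (7, 4)


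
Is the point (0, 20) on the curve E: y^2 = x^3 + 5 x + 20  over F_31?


Check whether y^2 = x^3 + 5 x + 20 (mod 31) for (x, y) = (0, 20).
LHS: y^2 = 20^2 mod 31 = 28
RHS: x^3 + 5 x + 20 = 0^3 + 5*0 + 20 mod 31 = 20
LHS != RHS

No, not on the curve


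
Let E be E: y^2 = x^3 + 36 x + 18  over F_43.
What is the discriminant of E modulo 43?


4 a^3 + 27 b^2 = 4*36^3 + 27*18^2 = 186624 + 8748 = 195372
Delta = -16 * (195372) = -3125952
Delta mod 43 = 19

Delta = 19 (mod 43)


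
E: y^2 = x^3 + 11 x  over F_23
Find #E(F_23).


For each x in F_23, count y with y^2 = x^3 + 11 x + 0 mod 23:
  x = 0: RHS = 0, y in [0]  -> 1 point(s)
  x = 1: RHS = 12, y in [9, 14]  -> 2 point(s)
  x = 4: RHS = 16, y in [4, 19]  -> 2 point(s)
  x = 6: RHS = 6, y in [11, 12]  -> 2 point(s)
  x = 7: RHS = 6, y in [11, 12]  -> 2 point(s)
  x = 8: RHS = 2, y in [5, 18]  -> 2 point(s)
  x = 9: RHS = 0, y in [0]  -> 1 point(s)
  x = 10: RHS = 6, y in [11, 12]  -> 2 point(s)
  x = 11: RHS = 3, y in [7, 16]  -> 2 point(s)
  x = 14: RHS = 0, y in [0]  -> 1 point(s)
  x = 18: RHS = 4, y in [2, 21]  -> 2 point(s)
  x = 20: RHS = 9, y in [3, 20]  -> 2 point(s)
  x = 21: RHS = 16, y in [4, 19]  -> 2 point(s)
Affine points: 23. Add the point at infinity: total = 24.

#E(F_23) = 24


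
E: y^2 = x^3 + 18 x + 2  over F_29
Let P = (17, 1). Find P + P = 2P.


Doubling: s = (3 x1^2 + a) / (2 y1)
s = (3*17^2 + 18) / (2*1) mod 29 = 22
x3 = s^2 - 2 x1 mod 29 = 22^2 - 2*17 = 15
y3 = s (x1 - x3) - y1 mod 29 = 22 * (17 - 15) - 1 = 14

2P = (15, 14)


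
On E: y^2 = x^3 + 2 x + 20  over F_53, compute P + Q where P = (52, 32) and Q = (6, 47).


P != Q, so use the chord formula.
s = (y2 - y1) / (x2 - x1) = (15) / (7) mod 53 = 40
x3 = s^2 - x1 - x2 mod 53 = 40^2 - 52 - 6 = 5
y3 = s (x1 - x3) - y1 mod 53 = 40 * (52 - 5) - 32 = 46

P + Q = (5, 46)


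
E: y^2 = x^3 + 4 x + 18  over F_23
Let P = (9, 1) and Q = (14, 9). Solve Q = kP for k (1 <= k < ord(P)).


Enumerate multiples of P until we hit Q = (14, 9):
  1P = (9, 1)
  2P = (14, 14)
  3P = (4, 12)
  4P = (13, 17)
  5P = (17, 13)
  6P = (5, 5)
  7P = (10, 0)
  8P = (5, 18)
  9P = (17, 10)
  10P = (13, 6)
  11P = (4, 11)
  12P = (14, 9)
Match found at i = 12.

k = 12


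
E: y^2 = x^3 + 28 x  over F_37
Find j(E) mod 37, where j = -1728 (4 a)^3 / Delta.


Delta = -16(4 a^3 + 27 b^2) mod 37 = 36
-1728 * (4 a)^3 = -1728 * (4*28)^3 mod 37 = 11
j = 11 * 36^(-1) mod 37 = 26

j = 26 (mod 37)


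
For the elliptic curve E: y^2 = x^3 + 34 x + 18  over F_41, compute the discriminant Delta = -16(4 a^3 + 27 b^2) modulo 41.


4 a^3 + 27 b^2 = 4*34^3 + 27*18^2 = 157216 + 8748 = 165964
Delta = -16 * (165964) = -2655424
Delta mod 41 = 23

Delta = 23 (mod 41)


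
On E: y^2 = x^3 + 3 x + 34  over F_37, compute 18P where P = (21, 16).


k = 18 = 10010_2 (binary, LSB first: 01001)
Double-and-add from P = (21, 16):
  bit 0 = 0: acc unchanged = O
  bit 1 = 1: acc = O + (29, 4) = (29, 4)
  bit 2 = 0: acc unchanged = (29, 4)
  bit 3 = 0: acc unchanged = (29, 4)
  bit 4 = 1: acc = (29, 4) + (17, 22) = (21, 21)

18P = (21, 21)


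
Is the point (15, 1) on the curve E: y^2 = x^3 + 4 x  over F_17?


Check whether y^2 = x^3 + 4 x + 0 (mod 17) for (x, y) = (15, 1).
LHS: y^2 = 1^2 mod 17 = 1
RHS: x^3 + 4 x + 0 = 15^3 + 4*15 + 0 mod 17 = 1
LHS = RHS

Yes, on the curve


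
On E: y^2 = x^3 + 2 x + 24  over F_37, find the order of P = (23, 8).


Compute successive multiples of P until we hit O:
  1P = (23, 8)
  2P = (2, 31)
  3P = (33, 10)
  4P = (21, 22)
  5P = (5, 14)
  6P = (5, 23)
  7P = (21, 15)
  8P = (33, 27)
  ... (continuing to 11P)
  11P = O

ord(P) = 11


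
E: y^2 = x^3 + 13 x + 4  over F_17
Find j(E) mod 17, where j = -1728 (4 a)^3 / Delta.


Delta = -16(4 a^3 + 27 b^2) mod 17 = 6
-1728 * (4 a)^3 = -1728 * (4*13)^3 mod 17 = 6
j = 6 * 6^(-1) mod 17 = 1

j = 1 (mod 17)


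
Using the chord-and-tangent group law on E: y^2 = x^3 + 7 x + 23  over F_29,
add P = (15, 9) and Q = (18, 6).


P != Q, so use the chord formula.
s = (y2 - y1) / (x2 - x1) = (26) / (3) mod 29 = 28
x3 = s^2 - x1 - x2 mod 29 = 28^2 - 15 - 18 = 26
y3 = s (x1 - x3) - y1 mod 29 = 28 * (15 - 26) - 9 = 2

P + Q = (26, 2)


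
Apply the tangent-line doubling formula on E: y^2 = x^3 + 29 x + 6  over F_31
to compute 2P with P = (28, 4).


Doubling: s = (3 x1^2 + a) / (2 y1)
s = (3*28^2 + 29) / (2*4) mod 31 = 7
x3 = s^2 - 2 x1 mod 31 = 7^2 - 2*28 = 24
y3 = s (x1 - x3) - y1 mod 31 = 7 * (28 - 24) - 4 = 24

2P = (24, 24)


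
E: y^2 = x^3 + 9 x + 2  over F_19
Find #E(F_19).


For each x in F_19, count y with y^2 = x^3 + 9 x + 2 mod 19:
  x = 2: RHS = 9, y in [3, 16]  -> 2 point(s)
  x = 4: RHS = 7, y in [8, 11]  -> 2 point(s)
  x = 5: RHS = 1, y in [1, 18]  -> 2 point(s)
  x = 6: RHS = 6, y in [5, 14]  -> 2 point(s)
  x = 7: RHS = 9, y in [3, 16]  -> 2 point(s)
  x = 8: RHS = 16, y in [4, 15]  -> 2 point(s)
  x = 10: RHS = 9, y in [3, 16]  -> 2 point(s)
  x = 11: RHS = 7, y in [8, 11]  -> 2 point(s)
  x = 13: RHS = 17, y in [6, 13]  -> 2 point(s)
  x = 15: RHS = 16, y in [4, 15]  -> 2 point(s)
  x = 16: RHS = 5, y in [9, 10]  -> 2 point(s)
  x = 18: RHS = 11, y in [7, 12]  -> 2 point(s)
Affine points: 24. Add the point at infinity: total = 25.

#E(F_19) = 25


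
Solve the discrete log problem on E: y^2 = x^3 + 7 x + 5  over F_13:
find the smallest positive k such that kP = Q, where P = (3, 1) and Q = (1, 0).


Enumerate multiples of P until we hit Q = (1, 0):
  1P = (3, 1)
  2P = (10, 10)
  3P = (12, 6)
  4P = (2, 1)
  5P = (8, 12)
  6P = (11, 10)
  7P = (9, 2)
  8P = (5, 3)
  9P = (6, 9)
  10P = (1, 0)
Match found at i = 10.

k = 10


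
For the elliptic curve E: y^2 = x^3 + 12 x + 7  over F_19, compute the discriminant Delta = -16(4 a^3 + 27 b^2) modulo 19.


4 a^3 + 27 b^2 = 4*12^3 + 27*7^2 = 6912 + 1323 = 8235
Delta = -16 * (8235) = -131760
Delta mod 19 = 5

Delta = 5 (mod 19)


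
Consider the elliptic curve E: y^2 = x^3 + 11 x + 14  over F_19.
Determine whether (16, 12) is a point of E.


Check whether y^2 = x^3 + 11 x + 14 (mod 19) for (x, y) = (16, 12).
LHS: y^2 = 12^2 mod 19 = 11
RHS: x^3 + 11 x + 14 = 16^3 + 11*16 + 14 mod 19 = 11
LHS = RHS

Yes, on the curve


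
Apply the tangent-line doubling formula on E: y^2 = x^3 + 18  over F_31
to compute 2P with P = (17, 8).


Doubling: s = (3 x1^2 + a) / (2 y1)
s = (3*17^2 + 0) / (2*8) mod 31 = 29
x3 = s^2 - 2 x1 mod 31 = 29^2 - 2*17 = 1
y3 = s (x1 - x3) - y1 mod 31 = 29 * (17 - 1) - 8 = 22

2P = (1, 22)


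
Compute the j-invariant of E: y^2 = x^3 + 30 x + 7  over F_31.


Delta = -16(4 a^3 + 27 b^2) mod 31 = 7
-1728 * (4 a)^3 = -1728 * (4*30)^3 mod 31 = 15
j = 15 * 7^(-1) mod 31 = 11

j = 11 (mod 31)


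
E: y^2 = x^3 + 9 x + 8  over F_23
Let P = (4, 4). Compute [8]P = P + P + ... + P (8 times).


k = 8 = 1000_2 (binary, LSB first: 0001)
Double-and-add from P = (4, 4):
  bit 0 = 0: acc unchanged = O
  bit 1 = 0: acc unchanged = O
  bit 2 = 0: acc unchanged = O
  bit 3 = 1: acc = O + (9, 17) = (9, 17)

8P = (9, 17)


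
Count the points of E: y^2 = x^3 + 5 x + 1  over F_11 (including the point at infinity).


For each x in F_11, count y with y^2 = x^3 + 5 x + 1 mod 11:
  x = 0: RHS = 1, y in [1, 10]  -> 2 point(s)
  x = 6: RHS = 5, y in [4, 7]  -> 2 point(s)
  x = 7: RHS = 5, y in [4, 7]  -> 2 point(s)
  x = 8: RHS = 3, y in [5, 6]  -> 2 point(s)
  x = 9: RHS = 5, y in [4, 7]  -> 2 point(s)
Affine points: 10. Add the point at infinity: total = 11.

#E(F_11) = 11
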